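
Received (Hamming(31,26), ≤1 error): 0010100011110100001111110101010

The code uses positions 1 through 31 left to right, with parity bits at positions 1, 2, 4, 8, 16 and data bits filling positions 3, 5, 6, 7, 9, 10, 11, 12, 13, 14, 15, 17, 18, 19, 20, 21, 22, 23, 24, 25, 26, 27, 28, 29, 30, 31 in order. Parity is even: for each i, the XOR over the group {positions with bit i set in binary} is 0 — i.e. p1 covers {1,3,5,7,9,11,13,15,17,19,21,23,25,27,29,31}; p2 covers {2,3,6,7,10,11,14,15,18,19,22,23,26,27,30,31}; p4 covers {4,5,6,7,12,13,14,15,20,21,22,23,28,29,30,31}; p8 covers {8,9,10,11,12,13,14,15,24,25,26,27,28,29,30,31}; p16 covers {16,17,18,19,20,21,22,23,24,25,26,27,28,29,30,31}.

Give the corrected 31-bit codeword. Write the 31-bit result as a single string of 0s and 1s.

s1 (pos 1,3,5,7,9,11,13,15,17,19,21,23,25,27,29,31): 0⊕1⊕1⊕0⊕1⊕1⊕0⊕0⊕0⊕1⊕1⊕1⊕0⊕0⊕0⊕0 = 1
s2 (pos 2,3,6,7,10,11,14,15,18,19,22,23,26,27,30,31): 0⊕1⊕0⊕0⊕1⊕1⊕1⊕0⊕0⊕1⊕1⊕1⊕1⊕0⊕1⊕0 = 1
s4 (pos 4,5,6,7,12,13,14,15,20,21,22,23,28,29,30,31): 0⊕1⊕0⊕0⊕1⊕0⊕1⊕0⊕1⊕1⊕1⊕1⊕1⊕0⊕1⊕0 = 1
s8 (pos 8,9,10,11,12,13,14,15,24,25,26,27,28,29,30,31): 0⊕1⊕1⊕1⊕1⊕0⊕1⊕0⊕1⊕0⊕1⊕0⊕1⊕0⊕1⊕0 = 1
s16 (pos 16,17,18,19,20,21,22,23,24,25,26,27,28,29,30,31): 0⊕0⊕0⊕1⊕1⊕1⊕1⊕1⊕1⊕0⊕1⊕0⊕1⊕0⊕1⊕0 = 1
Syndrome s16…s1 = 11111 → error at position 31.
Flip position 31: 0010100011110100001111110101010 → 0010100011110100001111110101011

0010100011110100001111110101011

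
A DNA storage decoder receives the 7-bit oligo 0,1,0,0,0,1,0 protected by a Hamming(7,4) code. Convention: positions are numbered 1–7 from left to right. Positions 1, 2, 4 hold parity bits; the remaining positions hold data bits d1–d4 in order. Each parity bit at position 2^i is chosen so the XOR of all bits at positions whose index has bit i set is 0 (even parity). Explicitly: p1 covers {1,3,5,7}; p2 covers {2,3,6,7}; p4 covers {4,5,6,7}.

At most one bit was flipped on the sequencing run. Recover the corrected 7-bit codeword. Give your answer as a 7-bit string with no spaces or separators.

s1 (pos 1,3,5,7): 0⊕0⊕0⊕0 = 0
s2 (pos 2,3,6,7): 1⊕0⊕1⊕0 = 0
s4 (pos 4,5,6,7): 0⊕0⊕1⊕0 = 1
Syndrome s4…s1 = 100 → error at position 4.
Flip position 4: 0100010 → 0101010

0101010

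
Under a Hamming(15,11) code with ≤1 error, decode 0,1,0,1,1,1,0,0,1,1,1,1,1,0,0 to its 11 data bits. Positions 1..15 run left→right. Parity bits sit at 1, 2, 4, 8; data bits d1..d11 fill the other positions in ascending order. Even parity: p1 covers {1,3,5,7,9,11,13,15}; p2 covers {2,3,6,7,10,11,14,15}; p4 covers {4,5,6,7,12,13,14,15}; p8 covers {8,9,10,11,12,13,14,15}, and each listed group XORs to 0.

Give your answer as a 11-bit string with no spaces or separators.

s1 (pos 1,3,5,7,9,11,13,15): 0⊕0⊕1⊕0⊕1⊕1⊕1⊕0 = 0
s2 (pos 2,3,6,7,10,11,14,15): 1⊕0⊕1⊕0⊕1⊕1⊕0⊕0 = 0
s4 (pos 4,5,6,7,12,13,14,15): 1⊕1⊕1⊕0⊕1⊕1⊕0⊕0 = 1
s8 (pos 8,9,10,11,12,13,14,15): 0⊕1⊕1⊕1⊕1⊕1⊕0⊕0 = 1
Syndrome s8…s1 = 1100 → error at position 12.
Flip position 12: 010111001111100 → 010111001110100
Read data bits from positions 3,5,6,7,9,10,11,12,13,14,15: 01101110100

01101110100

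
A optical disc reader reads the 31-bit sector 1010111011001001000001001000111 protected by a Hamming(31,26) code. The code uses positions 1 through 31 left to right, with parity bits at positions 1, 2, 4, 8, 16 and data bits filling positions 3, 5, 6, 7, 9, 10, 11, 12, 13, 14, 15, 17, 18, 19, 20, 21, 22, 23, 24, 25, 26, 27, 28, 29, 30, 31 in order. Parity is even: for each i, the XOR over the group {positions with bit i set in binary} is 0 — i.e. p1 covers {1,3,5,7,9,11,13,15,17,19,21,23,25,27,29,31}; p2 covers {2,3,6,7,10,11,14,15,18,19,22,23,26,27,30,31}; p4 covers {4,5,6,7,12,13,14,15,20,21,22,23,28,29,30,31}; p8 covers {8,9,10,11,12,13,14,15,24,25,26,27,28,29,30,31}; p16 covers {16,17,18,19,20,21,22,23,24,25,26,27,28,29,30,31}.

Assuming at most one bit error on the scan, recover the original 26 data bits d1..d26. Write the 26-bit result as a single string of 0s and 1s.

s1 (pos 1,3,5,7,9,11,13,15,17,19,21,23,25,27,29,31): 1⊕1⊕1⊕1⊕1⊕0⊕1⊕0⊕0⊕0⊕0⊕0⊕1⊕0⊕1⊕1 = 1
s2 (pos 2,3,6,7,10,11,14,15,18,19,22,23,26,27,30,31): 0⊕1⊕1⊕1⊕1⊕0⊕0⊕0⊕0⊕0⊕1⊕0⊕0⊕0⊕1⊕1 = 1
s4 (pos 4,5,6,7,12,13,14,15,20,21,22,23,28,29,30,31): 0⊕1⊕1⊕1⊕0⊕1⊕0⊕0⊕0⊕0⊕1⊕0⊕0⊕1⊕1⊕1 = 0
s8 (pos 8,9,10,11,12,13,14,15,24,25,26,27,28,29,30,31): 0⊕1⊕1⊕0⊕0⊕1⊕0⊕0⊕0⊕1⊕0⊕0⊕0⊕1⊕1⊕1 = 1
s16 (pos 16,17,18,19,20,21,22,23,24,25,26,27,28,29,30,31): 1⊕0⊕0⊕0⊕0⊕0⊕1⊕0⊕0⊕1⊕0⊕0⊕0⊕1⊕1⊕1 = 0
Syndrome s16…s1 = 01011 → error at position 11.
Flip position 11: 1010111011001001000001001000111 → 1010111011101001000001001000111
Read data bits from positions 3,5,6,7,9,10,11,12,13,14,15,17,18,19,20,21,22,23,24,25,26,27,28,29,30,31: 11111110100000001001000111

11111110100000001001000111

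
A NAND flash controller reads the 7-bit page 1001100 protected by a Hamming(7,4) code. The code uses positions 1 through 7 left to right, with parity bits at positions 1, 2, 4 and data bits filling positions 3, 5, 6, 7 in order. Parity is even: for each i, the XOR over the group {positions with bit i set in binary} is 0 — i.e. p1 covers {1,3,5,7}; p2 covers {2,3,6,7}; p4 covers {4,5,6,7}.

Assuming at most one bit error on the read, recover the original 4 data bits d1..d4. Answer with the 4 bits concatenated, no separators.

s1 (pos 1,3,5,7): 1⊕0⊕1⊕0 = 0
s2 (pos 2,3,6,7): 0⊕0⊕0⊕0 = 0
s4 (pos 4,5,6,7): 1⊕1⊕0⊕0 = 0
Syndrome s4…s1 = 000 → no error.
Read data bits from positions 3,5,6,7: 0100

0100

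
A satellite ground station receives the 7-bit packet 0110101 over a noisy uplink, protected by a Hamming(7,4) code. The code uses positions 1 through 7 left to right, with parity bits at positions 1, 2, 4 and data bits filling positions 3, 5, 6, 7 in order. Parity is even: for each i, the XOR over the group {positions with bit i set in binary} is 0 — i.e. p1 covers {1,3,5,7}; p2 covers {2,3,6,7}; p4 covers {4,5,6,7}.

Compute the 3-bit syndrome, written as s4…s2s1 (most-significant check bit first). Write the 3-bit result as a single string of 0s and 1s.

s1 (pos 1,3,5,7): 0⊕1⊕1⊕1 = 1
s2 (pos 2,3,6,7): 1⊕1⊕0⊕1 = 1
s4 (pos 4,5,6,7): 0⊕1⊕0⊕1 = 0
Syndrome s4…s1 = 011 → error at position 3.

011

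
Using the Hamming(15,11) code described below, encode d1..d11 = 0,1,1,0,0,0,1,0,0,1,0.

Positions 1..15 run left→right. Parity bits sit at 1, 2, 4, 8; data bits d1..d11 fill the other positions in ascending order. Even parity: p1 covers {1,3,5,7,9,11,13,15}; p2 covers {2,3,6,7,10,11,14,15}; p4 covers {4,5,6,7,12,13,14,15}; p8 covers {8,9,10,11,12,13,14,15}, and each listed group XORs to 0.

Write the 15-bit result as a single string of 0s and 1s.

010111000010010

Place data at non-parity positions: p1 p2 0 p4 1 1 0 p8 0 0 1 0 0 1 0
p1 (pos 1,3,5,7,9,11,13,15): XOR of data positions = 0⊕1⊕0⊕0⊕1⊕0⊕0 = 0
p2 (pos 2,3,6,7,10,11,14,15): XOR of data positions = 0⊕1⊕0⊕0⊕1⊕1⊕0 = 1
p4 (pos 4,5,6,7,12,13,14,15): XOR of data positions = 1⊕1⊕0⊕0⊕0⊕1⊕0 = 1
p8 (pos 8,9,10,11,12,13,14,15): XOR of data positions = 0⊕0⊕1⊕0⊕0⊕1⊕0 = 0
Codeword: 010111000010010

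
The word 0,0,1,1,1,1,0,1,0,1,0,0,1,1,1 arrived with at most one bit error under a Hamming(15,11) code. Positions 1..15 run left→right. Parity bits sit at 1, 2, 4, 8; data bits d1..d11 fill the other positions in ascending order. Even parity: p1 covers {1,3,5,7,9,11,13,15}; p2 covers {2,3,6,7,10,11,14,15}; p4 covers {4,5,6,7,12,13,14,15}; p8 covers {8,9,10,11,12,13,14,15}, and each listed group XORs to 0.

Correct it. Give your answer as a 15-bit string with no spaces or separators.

s1 (pos 1,3,5,7,9,11,13,15): 0⊕1⊕1⊕0⊕0⊕0⊕1⊕1 = 0
s2 (pos 2,3,6,7,10,11,14,15): 0⊕1⊕1⊕0⊕1⊕0⊕1⊕1 = 1
s4 (pos 4,5,6,7,12,13,14,15): 1⊕1⊕1⊕0⊕0⊕1⊕1⊕1 = 0
s8 (pos 8,9,10,11,12,13,14,15): 1⊕0⊕1⊕0⊕0⊕1⊕1⊕1 = 1
Syndrome s8…s1 = 1010 → error at position 10.
Flip position 10: 001111010100111 → 001111010000111

001111010000111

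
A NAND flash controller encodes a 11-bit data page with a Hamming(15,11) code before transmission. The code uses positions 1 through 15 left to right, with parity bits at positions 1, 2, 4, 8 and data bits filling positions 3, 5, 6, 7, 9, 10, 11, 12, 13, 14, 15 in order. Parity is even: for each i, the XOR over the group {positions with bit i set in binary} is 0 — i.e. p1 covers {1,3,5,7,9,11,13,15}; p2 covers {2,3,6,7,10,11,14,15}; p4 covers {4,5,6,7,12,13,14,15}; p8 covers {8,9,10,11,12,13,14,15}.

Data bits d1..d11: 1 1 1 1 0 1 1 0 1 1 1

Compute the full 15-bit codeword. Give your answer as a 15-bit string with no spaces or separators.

Place data at non-parity positions: p1 p2 1 p4 1 1 1 p8 0 1 1 0 1 1 1
p1 (pos 1,3,5,7,9,11,13,15): XOR of data positions = 1⊕1⊕1⊕0⊕1⊕1⊕1 = 0
p2 (pos 2,3,6,7,10,11,14,15): XOR of data positions = 1⊕1⊕1⊕1⊕1⊕1⊕1 = 1
p4 (pos 4,5,6,7,12,13,14,15): XOR of data positions = 1⊕1⊕1⊕0⊕1⊕1⊕1 = 0
p8 (pos 8,9,10,11,12,13,14,15): XOR of data positions = 0⊕1⊕1⊕0⊕1⊕1⊕1 = 1
Codeword: 011011110110111

011011110110111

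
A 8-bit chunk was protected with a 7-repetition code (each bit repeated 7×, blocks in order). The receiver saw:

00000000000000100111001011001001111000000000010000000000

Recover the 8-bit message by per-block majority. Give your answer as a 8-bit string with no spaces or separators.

00101000

Block 1 (0000000): 0 ones → 0
Block 2 (0000000): 0 ones → 0
Block 3 (1001110): 4 ones → 1
Block 4 (0101100): 3 ones → 0
Block 5 (1001111): 5 ones → 1
Block 6 (0000000): 0 ones → 0
Block 7 (0001000): 1 one → 0
Block 8 (0000000): 0 ones → 0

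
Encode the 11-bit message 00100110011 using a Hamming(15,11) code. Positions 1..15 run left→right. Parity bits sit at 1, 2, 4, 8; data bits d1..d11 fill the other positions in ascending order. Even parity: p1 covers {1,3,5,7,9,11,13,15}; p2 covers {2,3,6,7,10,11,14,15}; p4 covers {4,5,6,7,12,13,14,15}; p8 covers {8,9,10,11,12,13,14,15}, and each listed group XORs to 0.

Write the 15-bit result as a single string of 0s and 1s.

Place data at non-parity positions: p1 p2 0 p4 0 1 0 p8 0 1 1 0 0 1 1
p1 (pos 1,3,5,7,9,11,13,15): XOR of data positions = 0⊕0⊕0⊕0⊕1⊕0⊕1 = 0
p2 (pos 2,3,6,7,10,11,14,15): XOR of data positions = 0⊕1⊕0⊕1⊕1⊕1⊕1 = 1
p4 (pos 4,5,6,7,12,13,14,15): XOR of data positions = 0⊕1⊕0⊕0⊕0⊕1⊕1 = 1
p8 (pos 8,9,10,11,12,13,14,15): XOR of data positions = 0⊕1⊕1⊕0⊕0⊕1⊕1 = 0
Codeword: 010101000110011

010101000110011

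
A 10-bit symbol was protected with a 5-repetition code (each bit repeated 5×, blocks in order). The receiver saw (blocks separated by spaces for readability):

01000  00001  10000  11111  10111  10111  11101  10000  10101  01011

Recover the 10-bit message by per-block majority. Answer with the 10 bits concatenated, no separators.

Block 1 (01000): 1 one → 0
Block 2 (00001): 1 one → 0
Block 3 (10000): 1 one → 0
Block 4 (11111): 5 ones → 1
Block 5 (10111): 4 ones → 1
Block 6 (10111): 4 ones → 1
Block 7 (11101): 4 ones → 1
Block 8 (10000): 1 one → 0
Block 9 (10101): 3 ones → 1
Block 10 (01011): 3 ones → 1

0001111011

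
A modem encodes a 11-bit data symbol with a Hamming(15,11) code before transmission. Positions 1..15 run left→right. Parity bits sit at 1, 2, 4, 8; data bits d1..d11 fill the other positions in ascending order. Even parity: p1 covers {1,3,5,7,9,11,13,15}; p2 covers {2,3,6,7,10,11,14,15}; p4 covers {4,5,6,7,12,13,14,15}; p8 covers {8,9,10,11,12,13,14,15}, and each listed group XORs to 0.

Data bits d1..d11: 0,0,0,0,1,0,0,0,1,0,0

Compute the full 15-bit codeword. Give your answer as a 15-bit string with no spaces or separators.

Place data at non-parity positions: p1 p2 0 p4 0 0 0 p8 1 0 0 0 1 0 0
p1 (pos 1,3,5,7,9,11,13,15): XOR of data positions = 0⊕0⊕0⊕1⊕0⊕1⊕0 = 0
p2 (pos 2,3,6,7,10,11,14,15): XOR of data positions = 0⊕0⊕0⊕0⊕0⊕0⊕0 = 0
p4 (pos 4,5,6,7,12,13,14,15): XOR of data positions = 0⊕0⊕0⊕0⊕1⊕0⊕0 = 1
p8 (pos 8,9,10,11,12,13,14,15): XOR of data positions = 1⊕0⊕0⊕0⊕1⊕0⊕0 = 0
Codeword: 000100001000100

000100001000100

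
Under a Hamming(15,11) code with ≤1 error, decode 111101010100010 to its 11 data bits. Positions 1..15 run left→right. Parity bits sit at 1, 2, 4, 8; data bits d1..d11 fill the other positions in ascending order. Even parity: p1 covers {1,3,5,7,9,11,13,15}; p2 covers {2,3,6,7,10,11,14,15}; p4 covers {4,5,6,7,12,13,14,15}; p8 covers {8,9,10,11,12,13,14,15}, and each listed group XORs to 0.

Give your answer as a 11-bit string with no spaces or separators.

10100100000

s1 (pos 1,3,5,7,9,11,13,15): 1⊕1⊕0⊕0⊕0⊕0⊕0⊕0 = 0
s2 (pos 2,3,6,7,10,11,14,15): 1⊕1⊕1⊕0⊕1⊕0⊕1⊕0 = 1
s4 (pos 4,5,6,7,12,13,14,15): 1⊕0⊕1⊕0⊕0⊕0⊕1⊕0 = 1
s8 (pos 8,9,10,11,12,13,14,15): 1⊕0⊕1⊕0⊕0⊕0⊕1⊕0 = 1
Syndrome s8…s1 = 1110 → error at position 14.
Flip position 14: 111101010100010 → 111101010100000
Read data bits from positions 3,5,6,7,9,10,11,12,13,14,15: 10100100000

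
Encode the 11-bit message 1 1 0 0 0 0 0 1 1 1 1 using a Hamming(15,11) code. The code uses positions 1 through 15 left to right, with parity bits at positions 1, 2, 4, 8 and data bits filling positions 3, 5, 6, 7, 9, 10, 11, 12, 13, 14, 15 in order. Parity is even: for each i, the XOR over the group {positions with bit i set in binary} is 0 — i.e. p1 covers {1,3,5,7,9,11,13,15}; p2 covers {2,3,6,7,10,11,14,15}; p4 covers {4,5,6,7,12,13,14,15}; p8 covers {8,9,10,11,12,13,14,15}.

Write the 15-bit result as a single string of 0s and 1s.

Place data at non-parity positions: p1 p2 1 p4 1 0 0 p8 0 0 0 1 1 1 1
p1 (pos 1,3,5,7,9,11,13,15): XOR of data positions = 1⊕1⊕0⊕0⊕0⊕1⊕1 = 0
p2 (pos 2,3,6,7,10,11,14,15): XOR of data positions = 1⊕0⊕0⊕0⊕0⊕1⊕1 = 1
p4 (pos 4,5,6,7,12,13,14,15): XOR of data positions = 1⊕0⊕0⊕1⊕1⊕1⊕1 = 1
p8 (pos 8,9,10,11,12,13,14,15): XOR of data positions = 0⊕0⊕0⊕1⊕1⊕1⊕1 = 0
Codeword: 011110000001111

011110000001111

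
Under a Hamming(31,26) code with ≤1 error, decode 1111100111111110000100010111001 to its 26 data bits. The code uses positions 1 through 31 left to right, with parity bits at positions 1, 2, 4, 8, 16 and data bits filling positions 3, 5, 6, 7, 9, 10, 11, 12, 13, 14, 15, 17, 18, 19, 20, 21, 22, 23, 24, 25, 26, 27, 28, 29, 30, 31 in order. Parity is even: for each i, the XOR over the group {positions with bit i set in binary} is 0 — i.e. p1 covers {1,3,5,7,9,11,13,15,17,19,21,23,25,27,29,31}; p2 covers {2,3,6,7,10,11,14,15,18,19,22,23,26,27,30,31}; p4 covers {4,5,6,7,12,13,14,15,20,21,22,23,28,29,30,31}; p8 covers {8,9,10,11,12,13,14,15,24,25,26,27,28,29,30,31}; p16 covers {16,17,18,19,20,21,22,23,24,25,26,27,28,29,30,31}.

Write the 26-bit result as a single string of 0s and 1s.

11001111110000100010111001

s1 (pos 1,3,5,7,9,11,13,15,17,19,21,23,25,27,29,31): 1⊕1⊕1⊕0⊕1⊕1⊕1⊕1⊕0⊕0⊕0⊕0⊕0⊕1⊕0⊕1 = 1
s2 (pos 2,3,6,7,10,11,14,15,18,19,22,23,26,27,30,31): 1⊕1⊕0⊕0⊕1⊕1⊕1⊕1⊕0⊕0⊕0⊕0⊕1⊕1⊕0⊕1 = 1
s4 (pos 4,5,6,7,12,13,14,15,20,21,22,23,28,29,30,31): 1⊕1⊕0⊕0⊕1⊕1⊕1⊕1⊕1⊕0⊕0⊕0⊕1⊕0⊕0⊕1 = 1
s8 (pos 8,9,10,11,12,13,14,15,24,25,26,27,28,29,30,31): 1⊕1⊕1⊕1⊕1⊕1⊕1⊕1⊕1⊕0⊕1⊕1⊕1⊕0⊕0⊕1 = 1
s16 (pos 16,17,18,19,20,21,22,23,24,25,26,27,28,29,30,31): 0⊕0⊕0⊕0⊕1⊕0⊕0⊕0⊕1⊕0⊕1⊕1⊕1⊕0⊕0⊕1 = 0
Syndrome s16…s1 = 01111 → error at position 15.
Flip position 15: 1111100111111110000100010111001 → 1111100111111100000100010111001
Read data bits from positions 3,5,6,7,9,10,11,12,13,14,15,17,18,19,20,21,22,23,24,25,26,27,28,29,30,31: 11001111110000100010111001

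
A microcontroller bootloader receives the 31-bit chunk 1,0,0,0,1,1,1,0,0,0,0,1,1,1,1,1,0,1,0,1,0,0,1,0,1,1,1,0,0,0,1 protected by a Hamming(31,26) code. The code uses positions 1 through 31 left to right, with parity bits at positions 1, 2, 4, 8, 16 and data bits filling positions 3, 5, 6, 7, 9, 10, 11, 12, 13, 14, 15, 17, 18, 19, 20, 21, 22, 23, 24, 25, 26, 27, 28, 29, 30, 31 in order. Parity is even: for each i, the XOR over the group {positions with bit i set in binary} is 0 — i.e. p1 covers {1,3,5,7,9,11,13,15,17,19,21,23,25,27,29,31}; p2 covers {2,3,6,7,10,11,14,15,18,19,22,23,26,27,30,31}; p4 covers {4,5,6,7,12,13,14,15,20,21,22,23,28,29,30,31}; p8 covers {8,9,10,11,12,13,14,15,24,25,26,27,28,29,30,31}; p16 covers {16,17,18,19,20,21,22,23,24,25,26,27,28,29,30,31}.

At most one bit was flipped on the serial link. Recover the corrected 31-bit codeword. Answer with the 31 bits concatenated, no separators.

s1 (pos 1,3,5,7,9,11,13,15,17,19,21,23,25,27,29,31): 1⊕0⊕1⊕1⊕0⊕0⊕1⊕1⊕0⊕0⊕0⊕1⊕1⊕1⊕0⊕1 = 1
s2 (pos 2,3,6,7,10,11,14,15,18,19,22,23,26,27,30,31): 0⊕0⊕1⊕1⊕0⊕0⊕1⊕1⊕1⊕0⊕0⊕1⊕1⊕1⊕0⊕1 = 1
s4 (pos 4,5,6,7,12,13,14,15,20,21,22,23,28,29,30,31): 0⊕1⊕1⊕1⊕1⊕1⊕1⊕1⊕1⊕0⊕0⊕1⊕0⊕0⊕0⊕1 = 0
s8 (pos 8,9,10,11,12,13,14,15,24,25,26,27,28,29,30,31): 0⊕0⊕0⊕0⊕1⊕1⊕1⊕1⊕0⊕1⊕1⊕1⊕0⊕0⊕0⊕1 = 0
s16 (pos 16,17,18,19,20,21,22,23,24,25,26,27,28,29,30,31): 1⊕0⊕1⊕0⊕1⊕0⊕0⊕1⊕0⊕1⊕1⊕1⊕0⊕0⊕0⊕1 = 0
Syndrome s16…s1 = 00011 → error at position 3.
Flip position 3: 1000111000011111010100101110001 → 1010111000011111010100101110001

1010111000011111010100101110001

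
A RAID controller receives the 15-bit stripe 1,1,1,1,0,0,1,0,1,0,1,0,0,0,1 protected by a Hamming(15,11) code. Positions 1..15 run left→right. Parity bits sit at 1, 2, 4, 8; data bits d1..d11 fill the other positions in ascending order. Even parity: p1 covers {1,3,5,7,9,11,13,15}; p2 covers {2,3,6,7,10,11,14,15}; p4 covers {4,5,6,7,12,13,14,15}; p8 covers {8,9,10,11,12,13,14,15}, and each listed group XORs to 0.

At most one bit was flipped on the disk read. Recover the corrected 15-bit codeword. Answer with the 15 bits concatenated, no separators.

s1 (pos 1,3,5,7,9,11,13,15): 1⊕1⊕0⊕1⊕1⊕1⊕0⊕1 = 0
s2 (pos 2,3,6,7,10,11,14,15): 1⊕1⊕0⊕1⊕0⊕1⊕0⊕1 = 1
s4 (pos 4,5,6,7,12,13,14,15): 1⊕0⊕0⊕1⊕0⊕0⊕0⊕1 = 1
s8 (pos 8,9,10,11,12,13,14,15): 0⊕1⊕0⊕1⊕0⊕0⊕0⊕1 = 1
Syndrome s8…s1 = 1110 → error at position 14.
Flip position 14: 111100101010001 → 111100101010011

111100101010011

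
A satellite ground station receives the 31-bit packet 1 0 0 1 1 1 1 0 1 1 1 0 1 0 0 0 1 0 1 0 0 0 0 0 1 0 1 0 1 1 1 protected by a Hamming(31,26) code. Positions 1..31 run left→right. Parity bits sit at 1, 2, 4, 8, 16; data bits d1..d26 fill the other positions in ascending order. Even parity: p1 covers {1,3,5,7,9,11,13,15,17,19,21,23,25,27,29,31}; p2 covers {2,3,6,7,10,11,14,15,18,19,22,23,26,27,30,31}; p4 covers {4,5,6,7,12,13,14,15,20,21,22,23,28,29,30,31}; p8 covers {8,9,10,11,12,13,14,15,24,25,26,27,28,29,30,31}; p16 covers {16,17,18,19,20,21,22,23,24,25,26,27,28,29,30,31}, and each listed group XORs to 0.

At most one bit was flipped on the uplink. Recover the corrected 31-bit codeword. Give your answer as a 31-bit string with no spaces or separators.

1001111011101000101000011010111

s1 (pos 1,3,5,7,9,11,13,15,17,19,21,23,25,27,29,31): 1⊕0⊕1⊕1⊕1⊕1⊕1⊕0⊕1⊕1⊕0⊕0⊕1⊕1⊕1⊕1 = 0
s2 (pos 2,3,6,7,10,11,14,15,18,19,22,23,26,27,30,31): 0⊕0⊕1⊕1⊕1⊕1⊕0⊕0⊕0⊕1⊕0⊕0⊕0⊕1⊕1⊕1 = 0
s4 (pos 4,5,6,7,12,13,14,15,20,21,22,23,28,29,30,31): 1⊕1⊕1⊕1⊕0⊕1⊕0⊕0⊕0⊕0⊕0⊕0⊕0⊕1⊕1⊕1 = 0
s8 (pos 8,9,10,11,12,13,14,15,24,25,26,27,28,29,30,31): 0⊕1⊕1⊕1⊕0⊕1⊕0⊕0⊕0⊕1⊕0⊕1⊕0⊕1⊕1⊕1 = 1
s16 (pos 16,17,18,19,20,21,22,23,24,25,26,27,28,29,30,31): 0⊕1⊕0⊕1⊕0⊕0⊕0⊕0⊕0⊕1⊕0⊕1⊕0⊕1⊕1⊕1 = 1
Syndrome s16…s1 = 11000 → error at position 24.
Flip position 24: 1001111011101000101000001010111 → 1001111011101000101000011010111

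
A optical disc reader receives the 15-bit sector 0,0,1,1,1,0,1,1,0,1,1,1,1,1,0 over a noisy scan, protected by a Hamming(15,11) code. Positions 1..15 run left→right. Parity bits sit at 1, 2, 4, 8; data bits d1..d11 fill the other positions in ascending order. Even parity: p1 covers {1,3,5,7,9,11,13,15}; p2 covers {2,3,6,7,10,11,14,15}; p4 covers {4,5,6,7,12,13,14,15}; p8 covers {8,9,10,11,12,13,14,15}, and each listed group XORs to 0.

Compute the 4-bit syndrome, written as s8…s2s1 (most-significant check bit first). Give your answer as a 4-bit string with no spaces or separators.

0011

s1 (pos 1,3,5,7,9,11,13,15): 0⊕1⊕1⊕1⊕0⊕1⊕1⊕0 = 1
s2 (pos 2,3,6,7,10,11,14,15): 0⊕1⊕0⊕1⊕1⊕1⊕1⊕0 = 1
s4 (pos 4,5,6,7,12,13,14,15): 1⊕1⊕0⊕1⊕1⊕1⊕1⊕0 = 0
s8 (pos 8,9,10,11,12,13,14,15): 1⊕0⊕1⊕1⊕1⊕1⊕1⊕0 = 0
Syndrome s8…s1 = 0011 → error at position 3.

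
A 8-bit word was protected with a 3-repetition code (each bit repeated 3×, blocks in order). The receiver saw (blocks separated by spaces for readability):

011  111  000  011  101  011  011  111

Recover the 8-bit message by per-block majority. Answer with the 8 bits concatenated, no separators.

Block 1 (011): 2 ones → 1
Block 2 (111): 3 ones → 1
Block 3 (000): 0 ones → 0
Block 4 (011): 2 ones → 1
Block 5 (101): 2 ones → 1
Block 6 (011): 2 ones → 1
Block 7 (011): 2 ones → 1
Block 8 (111): 3 ones → 1

11011111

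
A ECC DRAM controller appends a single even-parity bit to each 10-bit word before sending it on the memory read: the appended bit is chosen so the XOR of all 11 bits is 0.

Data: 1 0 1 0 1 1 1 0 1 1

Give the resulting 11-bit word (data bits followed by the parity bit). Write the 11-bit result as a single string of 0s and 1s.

10101110111

XOR of the 10 data bits: 1⊕0⊕1⊕0⊕1⊕1⊕1⊕0⊕1⊕1 = 1
Parity bit = 1 (so all 11 bits XOR to 0).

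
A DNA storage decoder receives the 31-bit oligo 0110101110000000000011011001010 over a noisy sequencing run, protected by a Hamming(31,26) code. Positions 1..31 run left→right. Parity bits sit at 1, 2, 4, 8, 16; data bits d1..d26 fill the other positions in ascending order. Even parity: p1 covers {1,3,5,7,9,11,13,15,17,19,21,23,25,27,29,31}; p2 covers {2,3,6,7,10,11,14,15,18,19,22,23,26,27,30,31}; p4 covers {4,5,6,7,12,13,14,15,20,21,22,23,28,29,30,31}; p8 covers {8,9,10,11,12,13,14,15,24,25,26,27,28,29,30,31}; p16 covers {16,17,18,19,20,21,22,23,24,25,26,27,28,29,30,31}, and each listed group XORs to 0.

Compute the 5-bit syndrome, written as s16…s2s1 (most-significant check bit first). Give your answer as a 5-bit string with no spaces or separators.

00010

s1 (pos 1,3,5,7,9,11,13,15,17,19,21,23,25,27,29,31): 0⊕1⊕1⊕1⊕1⊕0⊕0⊕0⊕0⊕0⊕1⊕0⊕1⊕0⊕0⊕0 = 0
s2 (pos 2,3,6,7,10,11,14,15,18,19,22,23,26,27,30,31): 1⊕1⊕0⊕1⊕0⊕0⊕0⊕0⊕0⊕0⊕1⊕0⊕0⊕0⊕1⊕0 = 1
s4 (pos 4,5,6,7,12,13,14,15,20,21,22,23,28,29,30,31): 0⊕1⊕0⊕1⊕0⊕0⊕0⊕0⊕0⊕1⊕1⊕0⊕1⊕0⊕1⊕0 = 0
s8 (pos 8,9,10,11,12,13,14,15,24,25,26,27,28,29,30,31): 1⊕1⊕0⊕0⊕0⊕0⊕0⊕0⊕1⊕1⊕0⊕0⊕1⊕0⊕1⊕0 = 0
s16 (pos 16,17,18,19,20,21,22,23,24,25,26,27,28,29,30,31): 0⊕0⊕0⊕0⊕0⊕1⊕1⊕0⊕1⊕1⊕0⊕0⊕1⊕0⊕1⊕0 = 0
Syndrome s16…s1 = 00010 → error at position 2.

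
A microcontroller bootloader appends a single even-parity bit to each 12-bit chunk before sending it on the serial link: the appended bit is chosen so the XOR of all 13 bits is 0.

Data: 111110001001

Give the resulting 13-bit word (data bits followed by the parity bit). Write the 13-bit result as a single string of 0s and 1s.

1111100010011

XOR of the 12 data bits: 1⊕1⊕1⊕1⊕1⊕0⊕0⊕0⊕1⊕0⊕0⊕1 = 1
Parity bit = 1 (so all 13 bits XOR to 0).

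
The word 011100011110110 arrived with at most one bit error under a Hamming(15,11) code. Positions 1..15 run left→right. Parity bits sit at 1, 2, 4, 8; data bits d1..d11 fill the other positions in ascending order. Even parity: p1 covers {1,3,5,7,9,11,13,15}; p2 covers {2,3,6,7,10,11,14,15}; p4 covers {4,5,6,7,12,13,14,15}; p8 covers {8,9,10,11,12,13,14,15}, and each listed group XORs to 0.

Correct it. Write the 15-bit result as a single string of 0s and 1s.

s1 (pos 1,3,5,7,9,11,13,15): 0⊕1⊕0⊕0⊕1⊕1⊕1⊕0 = 0
s2 (pos 2,3,6,7,10,11,14,15): 1⊕1⊕0⊕0⊕1⊕1⊕1⊕0 = 1
s4 (pos 4,5,6,7,12,13,14,15): 1⊕0⊕0⊕0⊕0⊕1⊕1⊕0 = 1
s8 (pos 8,9,10,11,12,13,14,15): 1⊕1⊕1⊕1⊕0⊕1⊕1⊕0 = 0
Syndrome s8…s1 = 0110 → error at position 6.
Flip position 6: 011100011110110 → 011101011110110

011101011110110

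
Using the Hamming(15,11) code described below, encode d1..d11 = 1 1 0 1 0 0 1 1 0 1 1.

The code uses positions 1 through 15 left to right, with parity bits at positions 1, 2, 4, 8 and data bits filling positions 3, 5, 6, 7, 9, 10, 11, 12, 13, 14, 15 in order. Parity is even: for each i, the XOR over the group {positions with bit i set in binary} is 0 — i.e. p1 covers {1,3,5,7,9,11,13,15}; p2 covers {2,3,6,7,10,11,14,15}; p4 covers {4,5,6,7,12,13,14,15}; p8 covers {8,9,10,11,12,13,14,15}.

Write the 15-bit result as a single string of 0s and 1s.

Place data at non-parity positions: p1 p2 1 p4 1 0 1 p8 0 0 1 1 0 1 1
p1 (pos 1,3,5,7,9,11,13,15): XOR of data positions = 1⊕1⊕1⊕0⊕1⊕0⊕1 = 1
p2 (pos 2,3,6,7,10,11,14,15): XOR of data positions = 1⊕0⊕1⊕0⊕1⊕1⊕1 = 1
p4 (pos 4,5,6,7,12,13,14,15): XOR of data positions = 1⊕0⊕1⊕1⊕0⊕1⊕1 = 1
p8 (pos 8,9,10,11,12,13,14,15): XOR of data positions = 0⊕0⊕1⊕1⊕0⊕1⊕1 = 0
Codeword: 111110100011011

111110100011011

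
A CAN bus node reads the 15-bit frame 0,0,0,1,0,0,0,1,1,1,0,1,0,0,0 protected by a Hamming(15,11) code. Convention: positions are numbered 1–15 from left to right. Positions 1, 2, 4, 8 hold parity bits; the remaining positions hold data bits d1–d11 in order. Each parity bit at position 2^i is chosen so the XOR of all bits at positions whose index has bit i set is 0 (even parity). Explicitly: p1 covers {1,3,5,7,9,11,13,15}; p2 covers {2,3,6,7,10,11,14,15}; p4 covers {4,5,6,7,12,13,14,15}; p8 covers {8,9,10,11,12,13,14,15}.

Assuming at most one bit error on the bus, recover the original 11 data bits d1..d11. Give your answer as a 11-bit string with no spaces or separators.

10001101000

s1 (pos 1,3,5,7,9,11,13,15): 0⊕0⊕0⊕0⊕1⊕0⊕0⊕0 = 1
s2 (pos 2,3,6,7,10,11,14,15): 0⊕0⊕0⊕0⊕1⊕0⊕0⊕0 = 1
s4 (pos 4,5,6,7,12,13,14,15): 1⊕0⊕0⊕0⊕1⊕0⊕0⊕0 = 0
s8 (pos 8,9,10,11,12,13,14,15): 1⊕1⊕1⊕0⊕1⊕0⊕0⊕0 = 0
Syndrome s8…s1 = 0011 → error at position 3.
Flip position 3: 000100011101000 → 001100011101000
Read data bits from positions 3,5,6,7,9,10,11,12,13,14,15: 10001101000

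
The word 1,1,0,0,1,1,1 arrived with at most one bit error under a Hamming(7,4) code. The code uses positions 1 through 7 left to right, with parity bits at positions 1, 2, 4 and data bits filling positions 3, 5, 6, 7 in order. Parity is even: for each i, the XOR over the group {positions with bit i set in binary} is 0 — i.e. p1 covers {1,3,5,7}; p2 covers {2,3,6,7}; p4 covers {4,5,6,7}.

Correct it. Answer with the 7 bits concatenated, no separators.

1100110

s1 (pos 1,3,5,7): 1⊕0⊕1⊕1 = 1
s2 (pos 2,3,6,7): 1⊕0⊕1⊕1 = 1
s4 (pos 4,5,6,7): 0⊕1⊕1⊕1 = 1
Syndrome s4…s1 = 111 → error at position 7.
Flip position 7: 1100111 → 1100110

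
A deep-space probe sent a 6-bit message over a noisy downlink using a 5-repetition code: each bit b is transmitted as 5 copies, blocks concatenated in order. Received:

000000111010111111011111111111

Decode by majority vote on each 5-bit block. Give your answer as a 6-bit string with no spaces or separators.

011111

Block 1 (00000): 0 ones → 0
Block 2 (01110): 3 ones → 1
Block 3 (10111): 4 ones → 1
Block 4 (11101): 4 ones → 1
Block 5 (11111): 5 ones → 1
Block 6 (11111): 5 ones → 1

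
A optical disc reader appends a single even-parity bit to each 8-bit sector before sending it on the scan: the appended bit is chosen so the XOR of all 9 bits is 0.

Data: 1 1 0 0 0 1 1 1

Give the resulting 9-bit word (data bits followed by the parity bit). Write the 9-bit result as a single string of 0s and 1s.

XOR of the 8 data bits: 1⊕1⊕0⊕0⊕0⊕1⊕1⊕1 = 1
Parity bit = 1 (so all 9 bits XOR to 0).

110001111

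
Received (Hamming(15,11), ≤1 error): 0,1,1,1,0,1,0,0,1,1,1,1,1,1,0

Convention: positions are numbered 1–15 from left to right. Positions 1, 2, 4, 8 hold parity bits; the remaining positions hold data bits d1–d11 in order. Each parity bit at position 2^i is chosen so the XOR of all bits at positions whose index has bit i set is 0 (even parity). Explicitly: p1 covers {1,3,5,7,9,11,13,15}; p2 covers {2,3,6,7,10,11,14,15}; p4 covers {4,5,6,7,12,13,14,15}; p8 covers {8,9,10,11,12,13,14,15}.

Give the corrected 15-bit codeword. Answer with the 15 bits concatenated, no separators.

s1 (pos 1,3,5,7,9,11,13,15): 0⊕1⊕0⊕0⊕1⊕1⊕1⊕0 = 0
s2 (pos 2,3,6,7,10,11,14,15): 1⊕1⊕1⊕0⊕1⊕1⊕1⊕0 = 0
s4 (pos 4,5,6,7,12,13,14,15): 1⊕0⊕1⊕0⊕1⊕1⊕1⊕0 = 1
s8 (pos 8,9,10,11,12,13,14,15): 0⊕1⊕1⊕1⊕1⊕1⊕1⊕0 = 0
Syndrome s8…s1 = 0100 → error at position 4.
Flip position 4: 011101001111110 → 011001001111110

011001001111110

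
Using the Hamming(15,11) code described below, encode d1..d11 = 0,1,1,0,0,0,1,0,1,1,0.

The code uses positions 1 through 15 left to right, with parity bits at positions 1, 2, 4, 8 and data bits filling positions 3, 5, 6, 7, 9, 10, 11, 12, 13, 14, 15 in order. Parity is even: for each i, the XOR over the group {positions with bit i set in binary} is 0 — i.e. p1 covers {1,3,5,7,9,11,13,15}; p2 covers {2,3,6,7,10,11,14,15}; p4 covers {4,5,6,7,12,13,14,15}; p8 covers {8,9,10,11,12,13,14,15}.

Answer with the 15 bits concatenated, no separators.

Place data at non-parity positions: p1 p2 0 p4 1 1 0 p8 0 0 1 0 1 1 0
p1 (pos 1,3,5,7,9,11,13,15): XOR of data positions = 0⊕1⊕0⊕0⊕1⊕1⊕0 = 1
p2 (pos 2,3,6,7,10,11,14,15): XOR of data positions = 0⊕1⊕0⊕0⊕1⊕1⊕0 = 1
p4 (pos 4,5,6,7,12,13,14,15): XOR of data positions = 1⊕1⊕0⊕0⊕1⊕1⊕0 = 0
p8 (pos 8,9,10,11,12,13,14,15): XOR of data positions = 0⊕0⊕1⊕0⊕1⊕1⊕0 = 1
Codeword: 110011010010110

110011010010110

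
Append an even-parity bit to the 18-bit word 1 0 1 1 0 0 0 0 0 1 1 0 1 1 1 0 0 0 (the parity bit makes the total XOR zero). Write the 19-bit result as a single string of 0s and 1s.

XOR of the 18 data bits: 1⊕0⊕1⊕1⊕0⊕0⊕0⊕0⊕0⊕1⊕1⊕0⊕1⊕1⊕1⊕0⊕0⊕0 = 0
Parity bit = 0 (so all 19 bits XOR to 0).

1011000001101110000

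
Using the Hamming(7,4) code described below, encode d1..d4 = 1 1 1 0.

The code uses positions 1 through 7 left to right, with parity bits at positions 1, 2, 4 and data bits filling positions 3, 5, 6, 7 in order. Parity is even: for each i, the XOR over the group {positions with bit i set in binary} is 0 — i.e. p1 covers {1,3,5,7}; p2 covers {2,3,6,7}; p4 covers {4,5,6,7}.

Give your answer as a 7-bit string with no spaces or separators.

0010110

Place data at non-parity positions: p1 p2 1 p4 1 1 0
p1 (pos 1,3,5,7): XOR of data positions = 1⊕1⊕0 = 0
p2 (pos 2,3,6,7): XOR of data positions = 1⊕1⊕0 = 0
p4 (pos 4,5,6,7): XOR of data positions = 1⊕1⊕0 = 0
Codeword: 0010110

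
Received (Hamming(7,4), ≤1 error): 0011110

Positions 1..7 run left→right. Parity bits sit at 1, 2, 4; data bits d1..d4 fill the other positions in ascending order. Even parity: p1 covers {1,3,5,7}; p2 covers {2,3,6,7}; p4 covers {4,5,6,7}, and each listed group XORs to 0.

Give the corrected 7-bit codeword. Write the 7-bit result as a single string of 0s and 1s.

s1 (pos 1,3,5,7): 0⊕1⊕1⊕0 = 0
s2 (pos 2,3,6,7): 0⊕1⊕1⊕0 = 0
s4 (pos 4,5,6,7): 1⊕1⊕1⊕0 = 1
Syndrome s4…s1 = 100 → error at position 4.
Flip position 4: 0011110 → 0010110

0010110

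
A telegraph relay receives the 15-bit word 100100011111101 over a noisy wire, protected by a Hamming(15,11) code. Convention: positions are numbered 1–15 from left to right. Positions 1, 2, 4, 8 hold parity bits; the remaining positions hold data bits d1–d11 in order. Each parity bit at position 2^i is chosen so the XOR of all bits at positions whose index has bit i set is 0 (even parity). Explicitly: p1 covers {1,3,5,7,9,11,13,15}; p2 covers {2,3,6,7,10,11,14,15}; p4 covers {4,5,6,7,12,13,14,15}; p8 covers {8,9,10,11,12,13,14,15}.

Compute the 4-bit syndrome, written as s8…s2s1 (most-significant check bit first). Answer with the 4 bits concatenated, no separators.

1011

s1 (pos 1,3,5,7,9,11,13,15): 1⊕0⊕0⊕0⊕1⊕1⊕1⊕1 = 1
s2 (pos 2,3,6,7,10,11,14,15): 0⊕0⊕0⊕0⊕1⊕1⊕0⊕1 = 1
s4 (pos 4,5,6,7,12,13,14,15): 1⊕0⊕0⊕0⊕1⊕1⊕0⊕1 = 0
s8 (pos 8,9,10,11,12,13,14,15): 1⊕1⊕1⊕1⊕1⊕1⊕0⊕1 = 1
Syndrome s8…s1 = 1011 → error at position 11.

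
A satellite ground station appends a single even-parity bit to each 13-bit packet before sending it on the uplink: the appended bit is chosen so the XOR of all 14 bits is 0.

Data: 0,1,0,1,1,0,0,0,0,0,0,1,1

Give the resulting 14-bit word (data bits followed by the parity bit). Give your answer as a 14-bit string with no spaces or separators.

01011000000111

XOR of the 13 data bits: 0⊕1⊕0⊕1⊕1⊕0⊕0⊕0⊕0⊕0⊕0⊕1⊕1 = 1
Parity bit = 1 (so all 14 bits XOR to 0).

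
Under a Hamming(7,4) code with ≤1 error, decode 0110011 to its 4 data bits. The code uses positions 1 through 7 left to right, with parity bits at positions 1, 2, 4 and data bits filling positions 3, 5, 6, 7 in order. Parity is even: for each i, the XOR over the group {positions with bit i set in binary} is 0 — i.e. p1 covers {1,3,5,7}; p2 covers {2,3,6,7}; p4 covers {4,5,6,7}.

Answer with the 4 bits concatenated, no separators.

s1 (pos 1,3,5,7): 0⊕1⊕0⊕1 = 0
s2 (pos 2,3,6,7): 1⊕1⊕1⊕1 = 0
s4 (pos 4,5,6,7): 0⊕0⊕1⊕1 = 0
Syndrome s4…s1 = 000 → no error.
Read data bits from positions 3,5,6,7: 1011

1011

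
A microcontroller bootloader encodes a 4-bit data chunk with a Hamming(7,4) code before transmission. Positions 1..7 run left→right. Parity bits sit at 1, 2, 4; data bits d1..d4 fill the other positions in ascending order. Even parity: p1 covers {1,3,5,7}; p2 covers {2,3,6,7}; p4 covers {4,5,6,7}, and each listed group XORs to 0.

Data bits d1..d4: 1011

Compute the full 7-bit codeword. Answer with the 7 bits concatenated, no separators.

Place data at non-parity positions: p1 p2 1 p4 0 1 1
p1 (pos 1,3,5,7): XOR of data positions = 1⊕0⊕1 = 0
p2 (pos 2,3,6,7): XOR of data positions = 1⊕1⊕1 = 1
p4 (pos 4,5,6,7): XOR of data positions = 0⊕1⊕1 = 0
Codeword: 0110011

0110011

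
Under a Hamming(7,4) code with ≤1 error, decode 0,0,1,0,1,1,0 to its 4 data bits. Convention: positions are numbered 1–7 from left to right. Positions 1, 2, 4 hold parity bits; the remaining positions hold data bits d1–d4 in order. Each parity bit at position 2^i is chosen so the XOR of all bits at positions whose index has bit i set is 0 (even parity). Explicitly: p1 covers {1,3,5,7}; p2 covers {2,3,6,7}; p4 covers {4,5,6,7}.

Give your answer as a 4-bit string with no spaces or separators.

1110

s1 (pos 1,3,5,7): 0⊕1⊕1⊕0 = 0
s2 (pos 2,3,6,7): 0⊕1⊕1⊕0 = 0
s4 (pos 4,5,6,7): 0⊕1⊕1⊕0 = 0
Syndrome s4…s1 = 000 → no error.
Read data bits from positions 3,5,6,7: 1110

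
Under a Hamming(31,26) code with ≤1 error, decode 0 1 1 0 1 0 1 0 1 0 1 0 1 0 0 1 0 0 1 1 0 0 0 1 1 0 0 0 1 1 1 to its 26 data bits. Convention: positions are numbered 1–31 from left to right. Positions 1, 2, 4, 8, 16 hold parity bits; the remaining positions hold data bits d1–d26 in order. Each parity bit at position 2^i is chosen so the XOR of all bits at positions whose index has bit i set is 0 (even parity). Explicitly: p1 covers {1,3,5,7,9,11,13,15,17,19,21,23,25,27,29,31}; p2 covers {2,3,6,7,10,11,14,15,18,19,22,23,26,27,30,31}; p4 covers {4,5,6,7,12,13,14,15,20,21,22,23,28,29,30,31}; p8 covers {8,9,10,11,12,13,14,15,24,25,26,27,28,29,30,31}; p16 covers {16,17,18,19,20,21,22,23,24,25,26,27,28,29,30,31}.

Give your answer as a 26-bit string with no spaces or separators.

11111010100001100011000111

s1 (pos 1,3,5,7,9,11,13,15,17,19,21,23,25,27,29,31): 0⊕1⊕1⊕1⊕1⊕1⊕1⊕0⊕0⊕1⊕0⊕0⊕1⊕0⊕1⊕1 = 0
s2 (pos 2,3,6,7,10,11,14,15,18,19,22,23,26,27,30,31): 1⊕1⊕0⊕1⊕0⊕1⊕0⊕0⊕0⊕1⊕0⊕0⊕0⊕0⊕1⊕1 = 1
s4 (pos 4,5,6,7,12,13,14,15,20,21,22,23,28,29,30,31): 0⊕1⊕0⊕1⊕0⊕1⊕0⊕0⊕1⊕0⊕0⊕0⊕0⊕1⊕1⊕1 = 1
s8 (pos 8,9,10,11,12,13,14,15,24,25,26,27,28,29,30,31): 0⊕1⊕0⊕1⊕0⊕1⊕0⊕0⊕1⊕1⊕0⊕0⊕0⊕1⊕1⊕1 = 0
s16 (pos 16,17,18,19,20,21,22,23,24,25,26,27,28,29,30,31): 1⊕0⊕0⊕1⊕1⊕0⊕0⊕0⊕1⊕1⊕0⊕0⊕0⊕1⊕1⊕1 = 0
Syndrome s16…s1 = 00110 → error at position 6.
Flip position 6: 0110101010101001001100011000111 → 0110111010101001001100011000111
Read data bits from positions 3,5,6,7,9,10,11,12,13,14,15,17,18,19,20,21,22,23,24,25,26,27,28,29,30,31: 11111010100001100011000111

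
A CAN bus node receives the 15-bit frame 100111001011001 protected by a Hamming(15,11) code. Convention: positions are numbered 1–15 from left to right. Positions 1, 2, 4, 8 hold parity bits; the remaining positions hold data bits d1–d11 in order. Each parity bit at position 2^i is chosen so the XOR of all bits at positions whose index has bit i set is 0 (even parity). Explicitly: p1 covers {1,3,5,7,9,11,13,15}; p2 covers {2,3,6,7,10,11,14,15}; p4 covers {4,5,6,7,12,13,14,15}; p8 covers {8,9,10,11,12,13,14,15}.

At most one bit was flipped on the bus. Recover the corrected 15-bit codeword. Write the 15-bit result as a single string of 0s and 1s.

s1 (pos 1,3,5,7,9,11,13,15): 1⊕0⊕1⊕0⊕1⊕1⊕0⊕1 = 1
s2 (pos 2,3,6,7,10,11,14,15): 0⊕0⊕1⊕0⊕0⊕1⊕0⊕1 = 1
s4 (pos 4,5,6,7,12,13,14,15): 1⊕1⊕1⊕0⊕1⊕0⊕0⊕1 = 1
s8 (pos 8,9,10,11,12,13,14,15): 0⊕1⊕0⊕1⊕1⊕0⊕0⊕1 = 0
Syndrome s8…s1 = 0111 → error at position 7.
Flip position 7: 100111001011001 → 100111101011001

100111101011001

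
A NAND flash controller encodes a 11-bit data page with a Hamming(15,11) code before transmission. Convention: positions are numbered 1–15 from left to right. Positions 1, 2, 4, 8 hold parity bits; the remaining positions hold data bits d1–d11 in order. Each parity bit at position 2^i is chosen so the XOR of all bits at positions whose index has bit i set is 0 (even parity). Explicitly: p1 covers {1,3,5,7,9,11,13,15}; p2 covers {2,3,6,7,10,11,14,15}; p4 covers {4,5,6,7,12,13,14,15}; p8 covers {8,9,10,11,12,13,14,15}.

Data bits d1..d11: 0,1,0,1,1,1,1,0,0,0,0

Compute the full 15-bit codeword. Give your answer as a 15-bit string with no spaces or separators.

Place data at non-parity positions: p1 p2 0 p4 1 0 1 p8 1 1 1 0 0 0 0
p1 (pos 1,3,5,7,9,11,13,15): XOR of data positions = 0⊕1⊕1⊕1⊕1⊕0⊕0 = 0
p2 (pos 2,3,6,7,10,11,14,15): XOR of data positions = 0⊕0⊕1⊕1⊕1⊕0⊕0 = 1
p4 (pos 4,5,6,7,12,13,14,15): XOR of data positions = 1⊕0⊕1⊕0⊕0⊕0⊕0 = 0
p8 (pos 8,9,10,11,12,13,14,15): XOR of data positions = 1⊕1⊕1⊕0⊕0⊕0⊕0 = 1
Codeword: 010010111110000

010010111110000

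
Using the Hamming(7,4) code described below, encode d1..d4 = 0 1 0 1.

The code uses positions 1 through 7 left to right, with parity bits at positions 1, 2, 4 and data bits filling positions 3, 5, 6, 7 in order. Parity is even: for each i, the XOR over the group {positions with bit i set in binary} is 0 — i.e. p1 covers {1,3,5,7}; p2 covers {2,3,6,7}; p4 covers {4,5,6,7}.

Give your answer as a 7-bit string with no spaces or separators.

0100101

Place data at non-parity positions: p1 p2 0 p4 1 0 1
p1 (pos 1,3,5,7): XOR of data positions = 0⊕1⊕1 = 0
p2 (pos 2,3,6,7): XOR of data positions = 0⊕0⊕1 = 1
p4 (pos 4,5,6,7): XOR of data positions = 1⊕0⊕1 = 0
Codeword: 0100101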